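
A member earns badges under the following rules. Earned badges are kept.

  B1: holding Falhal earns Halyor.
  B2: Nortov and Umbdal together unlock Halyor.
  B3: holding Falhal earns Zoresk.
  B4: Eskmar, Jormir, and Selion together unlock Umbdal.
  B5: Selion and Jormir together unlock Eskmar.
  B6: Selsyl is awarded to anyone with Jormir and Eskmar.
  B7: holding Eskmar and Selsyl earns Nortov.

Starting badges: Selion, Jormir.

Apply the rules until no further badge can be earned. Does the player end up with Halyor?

Yes

With Selion and Jormir, Eskmar is earned (B5).
With Eskmar, Jormir, and Selion, Umbdal is earned (B4).
With Jormir and Eskmar, Selsyl is earned (B6).
With Eskmar and Selsyl, Nortov is earned (B7).
With Nortov and Umbdal, Halyor is earned (B2).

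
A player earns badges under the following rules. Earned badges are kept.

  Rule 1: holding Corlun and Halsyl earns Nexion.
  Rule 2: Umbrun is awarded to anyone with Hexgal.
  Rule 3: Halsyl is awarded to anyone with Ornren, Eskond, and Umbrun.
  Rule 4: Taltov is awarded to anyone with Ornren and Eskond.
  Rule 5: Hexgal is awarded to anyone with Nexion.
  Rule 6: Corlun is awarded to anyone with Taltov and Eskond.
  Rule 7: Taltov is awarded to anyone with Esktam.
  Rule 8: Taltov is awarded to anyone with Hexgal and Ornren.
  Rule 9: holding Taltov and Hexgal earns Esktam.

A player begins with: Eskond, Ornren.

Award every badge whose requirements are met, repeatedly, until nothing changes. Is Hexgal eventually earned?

No

Hexgal would need Nexion (Rule 5), but Nexion is never earned.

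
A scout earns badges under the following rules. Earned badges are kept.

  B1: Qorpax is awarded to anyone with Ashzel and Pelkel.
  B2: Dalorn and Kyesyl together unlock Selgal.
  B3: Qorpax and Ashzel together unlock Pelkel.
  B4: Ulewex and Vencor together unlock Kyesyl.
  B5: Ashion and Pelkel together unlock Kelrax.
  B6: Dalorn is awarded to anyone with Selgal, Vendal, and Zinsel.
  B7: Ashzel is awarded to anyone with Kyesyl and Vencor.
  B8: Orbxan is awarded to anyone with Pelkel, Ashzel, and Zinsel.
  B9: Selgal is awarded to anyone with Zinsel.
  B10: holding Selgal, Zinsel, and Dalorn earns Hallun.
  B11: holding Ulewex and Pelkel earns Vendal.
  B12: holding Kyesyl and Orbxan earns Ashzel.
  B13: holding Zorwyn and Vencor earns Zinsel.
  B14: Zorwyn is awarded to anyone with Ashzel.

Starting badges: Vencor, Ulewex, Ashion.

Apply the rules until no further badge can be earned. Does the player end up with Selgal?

Yes

With Ulewex and Vencor, Kyesyl is earned (B4).
With Kyesyl and Vencor, Ashzel is earned (B7).
With Ashzel, Zorwyn is earned (B14).
With Zorwyn and Vencor, Zinsel is earned (B13).
With Zinsel, Selgal is earned (B9).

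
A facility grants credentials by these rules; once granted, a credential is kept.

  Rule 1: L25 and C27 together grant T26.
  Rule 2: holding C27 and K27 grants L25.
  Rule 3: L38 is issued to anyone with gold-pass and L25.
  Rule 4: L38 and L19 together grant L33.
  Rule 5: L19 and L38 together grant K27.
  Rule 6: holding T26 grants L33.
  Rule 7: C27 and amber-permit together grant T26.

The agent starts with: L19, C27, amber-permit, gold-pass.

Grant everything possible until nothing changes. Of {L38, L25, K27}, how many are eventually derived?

0

L38 would need gold-pass and L25 (Rule 3), but L25 is never granted.
L25 would need C27 and K27 (Rule 2), but K27 is never granted.
K27 would need L19 and L38 (Rule 5), but L38 is never granted.
None of the 3 are reached.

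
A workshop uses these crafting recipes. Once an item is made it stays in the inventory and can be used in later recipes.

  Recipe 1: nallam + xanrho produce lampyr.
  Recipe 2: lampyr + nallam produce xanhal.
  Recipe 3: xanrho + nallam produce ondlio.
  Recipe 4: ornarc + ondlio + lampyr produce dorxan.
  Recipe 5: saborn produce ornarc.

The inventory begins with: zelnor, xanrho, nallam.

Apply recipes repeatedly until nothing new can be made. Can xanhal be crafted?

Yes

nallam + xanrho → lampyr (Recipe 1).
lampyr + nallam → xanhal (Recipe 2).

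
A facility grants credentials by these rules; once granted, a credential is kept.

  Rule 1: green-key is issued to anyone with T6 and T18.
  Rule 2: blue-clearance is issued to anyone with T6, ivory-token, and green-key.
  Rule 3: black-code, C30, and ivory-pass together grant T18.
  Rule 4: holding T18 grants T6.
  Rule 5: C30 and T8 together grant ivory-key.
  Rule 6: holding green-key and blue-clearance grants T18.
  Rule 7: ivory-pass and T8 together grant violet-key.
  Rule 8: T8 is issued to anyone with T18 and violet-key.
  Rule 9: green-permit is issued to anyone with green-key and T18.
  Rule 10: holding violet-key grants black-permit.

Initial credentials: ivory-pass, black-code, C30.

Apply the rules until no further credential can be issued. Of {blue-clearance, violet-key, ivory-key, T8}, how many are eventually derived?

blue-clearance would need T6, ivory-token, and green-key (Rule 2), but ivory-token is never granted.
violet-key would need ivory-pass and T8 (Rule 7), but T8 is never granted.
ivory-key would need C30 and T8 (Rule 5), but T8 is never granted.
T8 would need T18 and violet-key (Rule 8), but violet-key is never granted.
None of the 4 are reached.

0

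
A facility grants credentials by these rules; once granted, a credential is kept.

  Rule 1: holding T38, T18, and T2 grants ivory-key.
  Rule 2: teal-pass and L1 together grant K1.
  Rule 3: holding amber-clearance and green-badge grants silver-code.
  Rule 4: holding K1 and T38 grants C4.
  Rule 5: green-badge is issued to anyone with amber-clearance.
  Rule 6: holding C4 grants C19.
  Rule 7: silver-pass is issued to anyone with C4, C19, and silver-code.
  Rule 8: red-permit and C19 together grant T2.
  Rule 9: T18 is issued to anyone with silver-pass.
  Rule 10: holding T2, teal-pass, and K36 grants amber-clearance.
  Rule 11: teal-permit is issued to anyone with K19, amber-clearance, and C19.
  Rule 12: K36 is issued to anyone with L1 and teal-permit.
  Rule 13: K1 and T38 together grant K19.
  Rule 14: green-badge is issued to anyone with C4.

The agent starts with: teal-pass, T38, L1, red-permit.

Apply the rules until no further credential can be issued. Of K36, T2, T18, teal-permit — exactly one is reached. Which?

T2

Holding teal-pass and L1 grants K1 (Rule 2).
Holding K1 and T38 grants C4 (Rule 4).
Holding C4 grants C19 (Rule 6).
Holding red-permit and C19 grants T2 (Rule 8).
T18 would need silver-pass (Rule 9), but silver-pass is never granted. teal-permit would need K19, amber-clearance, and C19 (Rule 11), but amber-clearance is never granted. K36 would need L1 and teal-permit (Rule 12), but teal-permit is never granted.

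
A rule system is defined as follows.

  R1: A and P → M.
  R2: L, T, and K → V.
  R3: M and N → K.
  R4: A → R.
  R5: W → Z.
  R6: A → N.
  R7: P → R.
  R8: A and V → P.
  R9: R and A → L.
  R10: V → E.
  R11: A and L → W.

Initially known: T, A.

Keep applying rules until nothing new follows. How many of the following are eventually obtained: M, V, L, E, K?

1

From A, R4 gives R.
From R and A, R9 gives L.
M would need A and P (R1), but P is never established.
V would need L, T, and K (R2), but K is never established.
L: reached.
E would need V (R10), but V is never established.
K would need M and N (R3), but M is never established.
Reached: L — 1 of the 5.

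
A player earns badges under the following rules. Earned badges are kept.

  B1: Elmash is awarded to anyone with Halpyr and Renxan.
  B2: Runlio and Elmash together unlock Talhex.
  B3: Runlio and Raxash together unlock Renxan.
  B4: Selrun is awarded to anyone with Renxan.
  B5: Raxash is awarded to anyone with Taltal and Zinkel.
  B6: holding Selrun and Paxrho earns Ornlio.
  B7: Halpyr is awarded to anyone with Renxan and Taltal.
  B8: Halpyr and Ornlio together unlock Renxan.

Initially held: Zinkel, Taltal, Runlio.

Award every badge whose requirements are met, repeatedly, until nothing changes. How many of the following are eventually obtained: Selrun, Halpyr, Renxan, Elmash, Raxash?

With Taltal and Zinkel, Raxash is earned (B5).
With Runlio and Raxash, Renxan is earned (B3).
With Renxan, Selrun is earned (B4).
With Renxan and Taltal, Halpyr is earned (B7).
With Halpyr and Renxan, Elmash is earned (B1).
Selrun: reached.
Halpyr: reached.
Renxan: reached.
Elmash: reached.
Raxash: reached.
All 5 are reached.

5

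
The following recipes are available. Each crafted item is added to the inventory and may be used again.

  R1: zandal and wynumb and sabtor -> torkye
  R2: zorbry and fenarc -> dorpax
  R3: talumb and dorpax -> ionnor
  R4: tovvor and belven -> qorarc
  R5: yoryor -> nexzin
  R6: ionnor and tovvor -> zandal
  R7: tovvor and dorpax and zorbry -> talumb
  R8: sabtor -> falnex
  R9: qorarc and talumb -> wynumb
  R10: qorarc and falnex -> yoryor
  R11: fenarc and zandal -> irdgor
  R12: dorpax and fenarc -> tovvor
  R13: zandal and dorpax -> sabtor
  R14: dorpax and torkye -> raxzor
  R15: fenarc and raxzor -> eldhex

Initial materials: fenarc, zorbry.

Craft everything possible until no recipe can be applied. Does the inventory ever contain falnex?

zorbry and fenarc -> dorpax (R2).
Using R12, dorpax and fenarc make tovvor.
tovvor and dorpax and zorbry -> talumb (R7).
Using R3, talumb and dorpax make ionnor.
Using R6, ionnor and tovvor make zandal.
Using R13, zandal and dorpax make sabtor.
Using R8, sabtor makes falnex.

Yes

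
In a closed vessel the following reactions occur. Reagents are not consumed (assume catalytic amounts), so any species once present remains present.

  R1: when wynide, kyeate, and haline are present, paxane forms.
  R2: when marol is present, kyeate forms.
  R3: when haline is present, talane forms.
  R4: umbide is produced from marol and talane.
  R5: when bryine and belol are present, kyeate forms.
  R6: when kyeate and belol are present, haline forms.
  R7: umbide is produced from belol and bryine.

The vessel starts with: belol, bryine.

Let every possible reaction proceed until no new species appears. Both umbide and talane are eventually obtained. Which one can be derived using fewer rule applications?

umbide

umbide: belol and bryine present → umbide forms (R7). [1 rule application]
talane: bryine and belol present → kyeate forms (R5). kyeate and belol present → haline forms (R6). haline present → talane forms (R3). [3 rule applications]
umbide needs fewer.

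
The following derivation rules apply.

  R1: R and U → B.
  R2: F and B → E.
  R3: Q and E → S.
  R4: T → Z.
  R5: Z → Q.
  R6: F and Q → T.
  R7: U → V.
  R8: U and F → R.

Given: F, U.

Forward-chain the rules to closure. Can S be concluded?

No

S would need Q and E (R3), but Q is never established.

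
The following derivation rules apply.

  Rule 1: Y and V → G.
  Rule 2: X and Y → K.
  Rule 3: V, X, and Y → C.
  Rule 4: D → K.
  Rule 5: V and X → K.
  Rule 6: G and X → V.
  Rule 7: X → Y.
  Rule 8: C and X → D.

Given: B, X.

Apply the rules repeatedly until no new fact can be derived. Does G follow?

No

G would need Y and V (Rule 1), but V is never established.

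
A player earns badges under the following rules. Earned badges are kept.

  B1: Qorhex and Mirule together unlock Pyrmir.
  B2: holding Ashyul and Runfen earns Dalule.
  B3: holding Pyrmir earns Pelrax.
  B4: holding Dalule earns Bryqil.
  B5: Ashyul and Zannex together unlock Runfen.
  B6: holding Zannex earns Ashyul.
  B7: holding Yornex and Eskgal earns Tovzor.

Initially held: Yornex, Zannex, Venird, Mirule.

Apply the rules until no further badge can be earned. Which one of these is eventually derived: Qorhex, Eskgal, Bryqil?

With Zannex, Ashyul is earned (B6).
With Ashyul and Zannex, Runfen is earned (B5).
With Ashyul and Runfen, Dalule is earned (B2).
With Dalule, Bryqil is earned (B4).
No rule produces Eskgal, and it is not given. No rule produces Qorhex, and it is not given.

Bryqil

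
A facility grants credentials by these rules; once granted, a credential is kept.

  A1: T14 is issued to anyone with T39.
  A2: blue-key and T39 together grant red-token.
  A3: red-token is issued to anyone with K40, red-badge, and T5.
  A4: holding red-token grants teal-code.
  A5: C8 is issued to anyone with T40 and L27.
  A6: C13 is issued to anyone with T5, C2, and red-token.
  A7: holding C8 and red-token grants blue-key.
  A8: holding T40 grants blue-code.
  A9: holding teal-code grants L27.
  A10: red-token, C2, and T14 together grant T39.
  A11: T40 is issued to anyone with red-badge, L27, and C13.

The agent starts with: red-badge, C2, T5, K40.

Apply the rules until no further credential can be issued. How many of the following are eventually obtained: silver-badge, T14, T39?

No rule produces silver-badge, and it is not given.
T14 would need T39 (A1), but T39 is never granted.
T39 would need red-token, C2, and T14 (A10), but T14 is never granted.
None of the 3 are reached.

0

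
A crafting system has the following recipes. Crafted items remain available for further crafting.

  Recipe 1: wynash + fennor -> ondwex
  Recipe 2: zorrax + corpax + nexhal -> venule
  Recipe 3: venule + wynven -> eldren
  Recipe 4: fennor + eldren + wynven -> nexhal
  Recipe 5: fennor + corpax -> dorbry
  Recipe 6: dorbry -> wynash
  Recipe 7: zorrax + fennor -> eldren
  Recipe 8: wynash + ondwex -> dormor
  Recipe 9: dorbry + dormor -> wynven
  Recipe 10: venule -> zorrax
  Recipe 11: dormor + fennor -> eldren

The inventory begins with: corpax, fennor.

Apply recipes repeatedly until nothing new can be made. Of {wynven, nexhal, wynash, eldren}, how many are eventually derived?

4

fennor + corpax -> dorbry (Recipe 5).
Using Recipe 6, dorbry makes wynash.
Using Recipe 1, wynash and fennor make ondwex.
Using Recipe 8, wynash and ondwex make dormor.
dorbry + dormor -> wynven (Recipe 9).
Using Recipe 11, dormor and fennor make eldren.
Using Recipe 4, fennor, eldren, and wynven make nexhal.
wynven: reached.
nexhal: reached.
wynash: reached.
eldren: reached.
All 4 are reached.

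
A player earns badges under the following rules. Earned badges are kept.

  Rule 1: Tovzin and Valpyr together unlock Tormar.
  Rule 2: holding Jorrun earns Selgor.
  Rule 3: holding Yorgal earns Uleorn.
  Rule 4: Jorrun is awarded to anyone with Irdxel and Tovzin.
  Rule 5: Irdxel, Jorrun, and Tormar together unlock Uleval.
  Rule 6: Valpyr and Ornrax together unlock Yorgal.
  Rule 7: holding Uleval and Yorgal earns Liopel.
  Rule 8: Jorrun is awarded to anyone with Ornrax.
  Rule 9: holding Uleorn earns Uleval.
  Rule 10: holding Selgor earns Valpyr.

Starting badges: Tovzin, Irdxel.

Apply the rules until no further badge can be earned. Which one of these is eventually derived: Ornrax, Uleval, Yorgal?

With Irdxel and Tovzin, Jorrun is earned (Rule 4).
With Jorrun, Selgor is earned (Rule 2).
With Selgor, Valpyr is earned (Rule 10).
With Tovzin and Valpyr, Tormar is earned (Rule 1).
With Irdxel, Jorrun, and Tormar, Uleval is earned (Rule 5).
Yorgal would need Valpyr and Ornrax (Rule 6), but Ornrax is never earned. No rule produces Ornrax, and it is not given.

Uleval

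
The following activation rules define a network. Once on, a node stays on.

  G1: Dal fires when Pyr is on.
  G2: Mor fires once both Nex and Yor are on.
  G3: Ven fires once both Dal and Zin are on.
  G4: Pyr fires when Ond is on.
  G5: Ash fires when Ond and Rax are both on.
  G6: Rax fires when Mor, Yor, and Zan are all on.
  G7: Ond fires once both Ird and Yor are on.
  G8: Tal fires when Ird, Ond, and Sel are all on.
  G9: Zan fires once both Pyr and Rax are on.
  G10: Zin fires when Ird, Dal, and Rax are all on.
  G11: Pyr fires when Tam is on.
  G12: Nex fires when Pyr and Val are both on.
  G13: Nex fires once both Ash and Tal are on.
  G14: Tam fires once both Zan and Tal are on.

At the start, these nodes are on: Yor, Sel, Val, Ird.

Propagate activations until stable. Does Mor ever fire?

Ird and Yor are on, so Ond fires (G7).
G4: Ond on → Pyr on.
G12: Pyr and Val on → Nex on.
G2: Nex and Yor on → Mor on.

Yes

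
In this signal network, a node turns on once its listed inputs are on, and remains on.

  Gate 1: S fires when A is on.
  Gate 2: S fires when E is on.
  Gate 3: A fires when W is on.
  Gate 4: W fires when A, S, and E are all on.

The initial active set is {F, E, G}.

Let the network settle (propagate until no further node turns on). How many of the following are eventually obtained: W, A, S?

1

Gate 2: E on → S on.
W would need A, S, and E (Gate 4), but A never turns on.
A would need W (Gate 3), but W never turns on.
S: reached.
Reached: S — 1 of the 3.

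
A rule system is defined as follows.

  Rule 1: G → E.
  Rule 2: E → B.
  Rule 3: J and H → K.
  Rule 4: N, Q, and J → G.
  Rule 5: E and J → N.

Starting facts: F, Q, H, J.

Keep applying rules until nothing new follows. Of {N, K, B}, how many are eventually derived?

1

J and H hold, so K follows (Rule 3).
N would need E and J (Rule 5), but E is never established.
K: reached.
B would need E (Rule 2), but E is never established.
Reached: K — 1 of the 3.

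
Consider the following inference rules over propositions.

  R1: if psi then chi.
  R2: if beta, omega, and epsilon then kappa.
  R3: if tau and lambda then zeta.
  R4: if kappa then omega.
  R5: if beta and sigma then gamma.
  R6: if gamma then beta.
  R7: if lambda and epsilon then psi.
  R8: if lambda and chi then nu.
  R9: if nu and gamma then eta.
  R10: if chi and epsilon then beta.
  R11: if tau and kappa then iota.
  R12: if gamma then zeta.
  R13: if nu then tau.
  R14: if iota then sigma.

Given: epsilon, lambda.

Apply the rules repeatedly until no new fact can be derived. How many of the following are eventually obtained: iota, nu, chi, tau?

3

lambda and epsilon hold, so psi follows (R7).
From psi, R1 gives chi.
lambda and chi hold, so nu follows (R8).
nu holds, so tau follows (R13).
iota would need tau and kappa (R11), but kappa is never established.
nu: reached.
chi: reached.
tau: reached.
Reached: nu, chi, and tau — 3 of the 4.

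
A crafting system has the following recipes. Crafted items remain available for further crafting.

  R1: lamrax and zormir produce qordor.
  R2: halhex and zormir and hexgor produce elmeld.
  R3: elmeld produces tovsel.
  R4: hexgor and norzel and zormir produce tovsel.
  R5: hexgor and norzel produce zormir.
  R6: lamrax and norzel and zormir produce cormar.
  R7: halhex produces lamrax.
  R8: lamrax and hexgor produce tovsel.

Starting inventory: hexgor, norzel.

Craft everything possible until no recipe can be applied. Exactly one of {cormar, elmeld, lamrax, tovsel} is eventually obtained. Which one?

tovsel

hexgor and norzel → zormir (R5).
hexgor and norzel and zormir → tovsel (R4).
lamrax would need halhex (R7), but halhex is never obtained. cormar would need lamrax, norzel, and zormir (R6), but lamrax is never obtained. elmeld would need halhex, zormir, and hexgor (R2), but halhex is never obtained.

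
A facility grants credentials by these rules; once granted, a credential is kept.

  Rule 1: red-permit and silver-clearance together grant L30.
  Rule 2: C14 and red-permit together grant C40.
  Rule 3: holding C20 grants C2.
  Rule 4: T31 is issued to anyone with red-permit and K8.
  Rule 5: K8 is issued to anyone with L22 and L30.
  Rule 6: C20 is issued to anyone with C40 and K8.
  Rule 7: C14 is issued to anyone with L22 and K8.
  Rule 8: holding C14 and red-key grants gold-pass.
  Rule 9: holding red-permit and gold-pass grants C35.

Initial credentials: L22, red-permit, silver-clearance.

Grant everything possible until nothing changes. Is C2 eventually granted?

Yes

Holding red-permit and silver-clearance grants L30 (Rule 1).
Holding L22 and L30 grants K8 (Rule 5).
Holding L22 and K8 grants C14 (Rule 7).
Holding C14 and red-permit grants C40 (Rule 2).
Holding C40 and K8 grants C20 (Rule 6).
Holding C20 grants C2 (Rule 3).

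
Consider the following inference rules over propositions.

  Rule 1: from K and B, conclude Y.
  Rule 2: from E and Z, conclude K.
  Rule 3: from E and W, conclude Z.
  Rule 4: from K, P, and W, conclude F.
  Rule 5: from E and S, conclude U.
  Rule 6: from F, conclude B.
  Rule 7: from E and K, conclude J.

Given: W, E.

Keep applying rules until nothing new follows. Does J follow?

Yes

E and W hold, so Z follows (Rule 3).
From E and Z, Rule 2 gives K.
From E and K, Rule 7 gives J.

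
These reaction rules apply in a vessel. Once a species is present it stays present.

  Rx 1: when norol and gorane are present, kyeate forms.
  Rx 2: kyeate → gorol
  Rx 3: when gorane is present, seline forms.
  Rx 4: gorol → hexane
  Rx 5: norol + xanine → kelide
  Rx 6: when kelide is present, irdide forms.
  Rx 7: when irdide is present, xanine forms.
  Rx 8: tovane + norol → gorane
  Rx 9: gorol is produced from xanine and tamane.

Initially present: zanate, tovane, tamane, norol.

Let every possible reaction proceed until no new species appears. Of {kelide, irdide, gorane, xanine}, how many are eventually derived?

1

tovane and norol present → gorane forms (Rx 8).
kelide would need norol and xanine (Rx 5), but xanine never forms.
irdide would need kelide (Rx 6), but kelide never forms.
gorane: reached.
xanine would need irdide (Rx 7), but irdide never forms.
Reached: gorane — 1 of the 4.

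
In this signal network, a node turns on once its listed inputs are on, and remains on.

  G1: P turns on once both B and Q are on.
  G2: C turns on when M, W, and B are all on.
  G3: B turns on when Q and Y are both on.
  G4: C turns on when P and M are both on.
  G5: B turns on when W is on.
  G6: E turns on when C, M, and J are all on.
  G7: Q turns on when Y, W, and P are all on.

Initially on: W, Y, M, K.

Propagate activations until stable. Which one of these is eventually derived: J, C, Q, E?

W is on, so B turns on (G5).
G2: M, W, and B on → C on.
Q would need Y, W, and P (G7), but P never turns on. E would need C, M, and J (G6), but J never turns on. No rule produces J, and it is not given.

C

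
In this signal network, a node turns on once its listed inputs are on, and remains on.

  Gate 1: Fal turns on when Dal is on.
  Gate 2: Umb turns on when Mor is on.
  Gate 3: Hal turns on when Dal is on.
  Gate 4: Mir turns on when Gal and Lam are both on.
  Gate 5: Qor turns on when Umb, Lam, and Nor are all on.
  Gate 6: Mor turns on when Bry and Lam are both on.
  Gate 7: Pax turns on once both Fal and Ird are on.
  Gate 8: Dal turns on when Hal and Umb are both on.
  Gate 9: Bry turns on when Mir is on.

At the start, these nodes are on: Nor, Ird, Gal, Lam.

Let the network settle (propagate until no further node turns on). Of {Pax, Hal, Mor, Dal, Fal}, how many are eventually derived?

1

Gate 4: Gal and Lam on → Mir on.
Gate 9: Mir on → Bry on.
Gate 6: Bry and Lam on → Mor on.
Pax would need Fal and Ird (Gate 7), but Fal never turns on.
Hal would need Dal (Gate 3), but Dal never turns on.
Mor: reached.
Dal would need Hal and Umb (Gate 8), but Hal never turns on.
Fal would need Dal (Gate 1), but Dal never turns on.
Reached: Mor — 1 of the 5.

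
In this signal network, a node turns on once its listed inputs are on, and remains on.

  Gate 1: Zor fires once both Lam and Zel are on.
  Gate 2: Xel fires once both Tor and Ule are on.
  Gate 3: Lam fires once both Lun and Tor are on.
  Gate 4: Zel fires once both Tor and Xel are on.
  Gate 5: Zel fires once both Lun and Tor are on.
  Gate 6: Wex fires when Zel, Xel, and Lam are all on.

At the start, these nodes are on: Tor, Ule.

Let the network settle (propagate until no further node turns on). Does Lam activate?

Lam would need Lun and Tor (Gate 3), but Lun never turns on.

No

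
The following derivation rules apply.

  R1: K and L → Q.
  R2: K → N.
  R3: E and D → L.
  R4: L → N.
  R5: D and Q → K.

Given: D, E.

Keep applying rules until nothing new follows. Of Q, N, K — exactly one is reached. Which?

E and D hold, so L follows (R3).
From L, R4 gives N.
Q would need K and L (R1), but K is never established. K would need D and Q (R5), but Q is never established.

N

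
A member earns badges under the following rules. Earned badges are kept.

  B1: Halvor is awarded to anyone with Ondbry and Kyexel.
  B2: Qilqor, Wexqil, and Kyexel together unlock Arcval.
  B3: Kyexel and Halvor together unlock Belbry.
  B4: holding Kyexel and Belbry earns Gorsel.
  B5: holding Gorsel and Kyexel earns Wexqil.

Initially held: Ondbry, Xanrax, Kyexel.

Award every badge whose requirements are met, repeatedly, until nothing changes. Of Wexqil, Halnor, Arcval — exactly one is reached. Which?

With Ondbry and Kyexel, Halvor is earned (B1).
With Kyexel and Halvor, Belbry is earned (B3).
With Kyexel and Belbry, Gorsel is earned (B4).
With Gorsel and Kyexel, Wexqil is earned (B5).
No rule produces Halnor, and it is not given. Arcval would need Qilqor, Wexqil, and Kyexel (B2), but Qilqor is never earned.

Wexqil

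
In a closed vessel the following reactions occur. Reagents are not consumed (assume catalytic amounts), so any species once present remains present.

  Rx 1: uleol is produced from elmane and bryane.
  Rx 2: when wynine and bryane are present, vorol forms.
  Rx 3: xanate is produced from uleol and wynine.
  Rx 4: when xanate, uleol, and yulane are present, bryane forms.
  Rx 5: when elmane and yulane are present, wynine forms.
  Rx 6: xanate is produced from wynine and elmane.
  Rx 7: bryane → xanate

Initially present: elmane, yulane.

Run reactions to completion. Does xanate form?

elmane and yulane present → wynine forms (Rx 5).
wynine and elmane present → xanate forms (Rx 6).

Yes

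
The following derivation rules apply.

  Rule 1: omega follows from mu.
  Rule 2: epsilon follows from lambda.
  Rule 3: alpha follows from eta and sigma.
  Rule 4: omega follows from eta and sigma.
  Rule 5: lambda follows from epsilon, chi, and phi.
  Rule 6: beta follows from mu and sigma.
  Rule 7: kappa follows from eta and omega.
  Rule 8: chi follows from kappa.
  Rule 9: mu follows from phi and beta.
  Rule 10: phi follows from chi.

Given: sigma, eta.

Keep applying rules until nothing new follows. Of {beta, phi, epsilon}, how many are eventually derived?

1

From eta and sigma, Rule 4 gives omega.
eta and omega hold, so kappa follows (Rule 7).
kappa holds, so chi follows (Rule 8).
From chi, Rule 10 gives phi.
beta would need mu and sigma (Rule 6), but mu is never established.
phi: reached.
epsilon would need lambda (Rule 2), but lambda is never established.
Reached: phi — 1 of the 3.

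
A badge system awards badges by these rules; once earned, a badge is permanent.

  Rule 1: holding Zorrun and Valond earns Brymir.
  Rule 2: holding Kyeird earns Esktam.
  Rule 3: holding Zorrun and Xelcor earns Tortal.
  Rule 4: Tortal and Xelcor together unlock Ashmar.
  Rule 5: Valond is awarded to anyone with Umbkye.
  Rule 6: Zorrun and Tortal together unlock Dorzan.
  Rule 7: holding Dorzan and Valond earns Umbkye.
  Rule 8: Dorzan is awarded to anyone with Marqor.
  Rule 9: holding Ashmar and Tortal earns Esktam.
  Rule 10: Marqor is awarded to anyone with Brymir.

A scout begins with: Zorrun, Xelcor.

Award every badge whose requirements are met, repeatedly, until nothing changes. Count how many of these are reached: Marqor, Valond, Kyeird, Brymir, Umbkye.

0

Marqor would need Brymir (Rule 10), but Brymir is never earned.
Valond would need Umbkye (Rule 5), but Umbkye is never earned.
No rule produces Kyeird, and it is not given.
Brymir would need Zorrun and Valond (Rule 1), but Valond is never earned.
Umbkye would need Dorzan and Valond (Rule 7), but Valond is never earned.
None of the 5 are reached.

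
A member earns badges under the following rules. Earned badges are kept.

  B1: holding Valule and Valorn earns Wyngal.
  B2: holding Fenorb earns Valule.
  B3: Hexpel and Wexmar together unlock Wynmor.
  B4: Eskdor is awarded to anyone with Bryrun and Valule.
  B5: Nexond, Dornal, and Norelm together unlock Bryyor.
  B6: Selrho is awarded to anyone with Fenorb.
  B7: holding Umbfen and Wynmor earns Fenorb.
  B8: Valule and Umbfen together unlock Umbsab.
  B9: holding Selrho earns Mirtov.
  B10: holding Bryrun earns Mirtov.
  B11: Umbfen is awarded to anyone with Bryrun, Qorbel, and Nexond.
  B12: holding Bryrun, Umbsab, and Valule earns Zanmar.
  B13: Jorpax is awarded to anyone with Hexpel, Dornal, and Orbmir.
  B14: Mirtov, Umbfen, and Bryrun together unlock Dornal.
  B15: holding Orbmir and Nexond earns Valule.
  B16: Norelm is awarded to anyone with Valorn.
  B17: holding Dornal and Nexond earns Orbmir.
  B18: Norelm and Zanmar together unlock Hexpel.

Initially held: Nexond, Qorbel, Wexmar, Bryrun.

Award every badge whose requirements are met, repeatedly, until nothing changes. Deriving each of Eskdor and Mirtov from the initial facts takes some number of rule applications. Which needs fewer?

Mirtov

Mirtov: With Bryrun, Mirtov is earned (B10). [1 rule application]
Eskdor: With Bryrun, Qorbel, and Nexond, Umbfen is earned (B11). With Bryrun, Mirtov is earned (B10). With Mirtov, Umbfen, and Bryrun, Dornal is earned (B14). With Dornal and Nexond, Orbmir is earned (B17). With Orbmir and Nexond, Valule is earned (B15). With Bryrun and Valule, Eskdor is earned (B4). [6 rule applications]
Mirtov needs fewer.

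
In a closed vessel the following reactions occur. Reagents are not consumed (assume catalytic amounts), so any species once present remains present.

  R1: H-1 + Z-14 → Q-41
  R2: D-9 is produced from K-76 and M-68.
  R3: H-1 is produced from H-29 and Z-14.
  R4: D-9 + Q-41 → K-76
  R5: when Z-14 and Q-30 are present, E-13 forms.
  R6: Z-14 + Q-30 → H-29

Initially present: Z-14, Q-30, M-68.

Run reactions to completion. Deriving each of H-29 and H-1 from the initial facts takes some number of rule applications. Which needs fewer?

H-29: Z-14 and Q-30 present → H-29 forms (R6). [1 rule application]
H-1: Z-14 and Q-30 present → H-29 forms (R6). H-29 and Z-14 present → H-1 forms (R3). [2 rule applications]
H-29 needs fewer.

H-29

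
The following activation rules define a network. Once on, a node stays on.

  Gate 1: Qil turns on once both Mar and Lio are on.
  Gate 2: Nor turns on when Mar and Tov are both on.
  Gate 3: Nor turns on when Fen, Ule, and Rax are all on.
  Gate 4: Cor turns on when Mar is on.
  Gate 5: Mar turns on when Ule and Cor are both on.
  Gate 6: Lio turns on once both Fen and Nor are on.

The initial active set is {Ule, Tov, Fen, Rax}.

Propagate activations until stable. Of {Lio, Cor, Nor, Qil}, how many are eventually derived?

2

Gate 3: Fen, Ule, and Rax on → Nor on.
Gate 6: Fen and Nor on → Lio on.
Lio: reached.
Cor would need Mar (Gate 4), but Mar never turns on.
Nor: reached.
Qil would need Mar and Lio (Gate 1), but Mar never turns on.
Reached: Lio and Nor — 2 of the 4.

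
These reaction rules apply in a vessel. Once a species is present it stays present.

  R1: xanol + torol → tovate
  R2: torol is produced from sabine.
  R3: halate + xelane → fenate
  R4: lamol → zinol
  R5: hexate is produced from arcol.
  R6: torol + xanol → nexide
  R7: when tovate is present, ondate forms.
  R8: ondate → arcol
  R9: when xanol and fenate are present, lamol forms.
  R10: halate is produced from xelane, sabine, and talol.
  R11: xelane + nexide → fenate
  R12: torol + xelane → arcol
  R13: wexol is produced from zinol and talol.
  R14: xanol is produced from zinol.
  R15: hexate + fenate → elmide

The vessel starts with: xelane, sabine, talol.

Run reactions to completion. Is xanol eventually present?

xanol would need zinol (R14), but zinol never forms.

No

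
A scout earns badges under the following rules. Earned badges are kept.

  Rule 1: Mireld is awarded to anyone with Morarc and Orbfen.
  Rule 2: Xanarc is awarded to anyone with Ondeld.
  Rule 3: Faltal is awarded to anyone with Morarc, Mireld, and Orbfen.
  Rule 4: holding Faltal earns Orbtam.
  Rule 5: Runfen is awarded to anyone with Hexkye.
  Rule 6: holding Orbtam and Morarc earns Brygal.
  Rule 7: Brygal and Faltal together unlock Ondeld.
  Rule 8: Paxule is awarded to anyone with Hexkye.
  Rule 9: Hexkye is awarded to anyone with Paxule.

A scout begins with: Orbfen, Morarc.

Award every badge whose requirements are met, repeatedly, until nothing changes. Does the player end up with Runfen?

Runfen would need Hexkye (Rule 5), but Hexkye is never earned.

No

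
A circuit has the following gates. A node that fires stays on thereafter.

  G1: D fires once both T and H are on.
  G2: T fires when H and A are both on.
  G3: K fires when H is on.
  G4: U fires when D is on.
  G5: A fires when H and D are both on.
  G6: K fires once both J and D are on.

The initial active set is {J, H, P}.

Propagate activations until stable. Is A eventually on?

A would need H and D (G5), but D never turns on.

No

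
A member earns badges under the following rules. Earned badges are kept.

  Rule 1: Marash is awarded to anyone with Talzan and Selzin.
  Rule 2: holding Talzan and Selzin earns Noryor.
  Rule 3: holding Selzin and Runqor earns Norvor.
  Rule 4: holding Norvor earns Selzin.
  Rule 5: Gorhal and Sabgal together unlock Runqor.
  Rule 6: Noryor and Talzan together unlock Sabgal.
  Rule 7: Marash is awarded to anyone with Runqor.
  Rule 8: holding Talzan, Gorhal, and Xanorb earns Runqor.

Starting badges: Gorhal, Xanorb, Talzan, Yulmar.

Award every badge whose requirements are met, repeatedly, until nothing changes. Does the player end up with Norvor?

No

Norvor would need Selzin and Runqor (Rule 3), but Selzin is never earned.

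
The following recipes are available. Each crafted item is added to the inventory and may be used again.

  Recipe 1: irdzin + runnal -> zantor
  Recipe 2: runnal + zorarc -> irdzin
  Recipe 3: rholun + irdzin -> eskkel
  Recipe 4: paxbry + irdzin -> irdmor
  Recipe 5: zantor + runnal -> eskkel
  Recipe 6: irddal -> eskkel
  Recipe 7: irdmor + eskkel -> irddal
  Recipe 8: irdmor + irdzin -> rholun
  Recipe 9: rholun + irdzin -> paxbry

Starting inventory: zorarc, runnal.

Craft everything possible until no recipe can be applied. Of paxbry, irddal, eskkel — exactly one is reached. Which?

eskkel

runnal + zorarc -> irdzin (Recipe 2).
Using Recipe 1, irdzin and runnal make zantor.
Using Recipe 5, zantor and runnal make eskkel.
paxbry would need rholun and irdzin (Recipe 9), but rholun is never obtained. irddal would need irdmor and eskkel (Recipe 7), but irdmor is never obtained.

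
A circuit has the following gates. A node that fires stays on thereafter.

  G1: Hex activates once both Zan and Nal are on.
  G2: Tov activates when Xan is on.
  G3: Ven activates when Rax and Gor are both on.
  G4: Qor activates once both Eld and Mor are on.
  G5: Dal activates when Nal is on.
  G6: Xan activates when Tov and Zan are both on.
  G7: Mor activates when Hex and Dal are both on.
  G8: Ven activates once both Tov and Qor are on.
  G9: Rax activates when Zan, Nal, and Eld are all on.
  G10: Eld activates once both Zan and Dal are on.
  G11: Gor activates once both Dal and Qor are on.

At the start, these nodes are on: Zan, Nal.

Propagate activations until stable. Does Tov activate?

No

Tov would need Xan (G2), but Xan never turns on.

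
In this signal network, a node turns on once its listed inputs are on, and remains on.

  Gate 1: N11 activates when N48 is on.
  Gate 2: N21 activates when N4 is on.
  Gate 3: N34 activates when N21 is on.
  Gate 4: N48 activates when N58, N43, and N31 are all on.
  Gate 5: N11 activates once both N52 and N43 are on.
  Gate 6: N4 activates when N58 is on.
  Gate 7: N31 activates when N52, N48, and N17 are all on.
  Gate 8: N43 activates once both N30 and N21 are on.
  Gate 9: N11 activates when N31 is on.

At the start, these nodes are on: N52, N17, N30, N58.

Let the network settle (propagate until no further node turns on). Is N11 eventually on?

Gate 6: N58 on → N4 on.
Gate 2: N4 on → N21 on.
Gate 8: N30 and N21 on → N43 on.
Gate 5: N52 and N43 on → N11 on.

Yes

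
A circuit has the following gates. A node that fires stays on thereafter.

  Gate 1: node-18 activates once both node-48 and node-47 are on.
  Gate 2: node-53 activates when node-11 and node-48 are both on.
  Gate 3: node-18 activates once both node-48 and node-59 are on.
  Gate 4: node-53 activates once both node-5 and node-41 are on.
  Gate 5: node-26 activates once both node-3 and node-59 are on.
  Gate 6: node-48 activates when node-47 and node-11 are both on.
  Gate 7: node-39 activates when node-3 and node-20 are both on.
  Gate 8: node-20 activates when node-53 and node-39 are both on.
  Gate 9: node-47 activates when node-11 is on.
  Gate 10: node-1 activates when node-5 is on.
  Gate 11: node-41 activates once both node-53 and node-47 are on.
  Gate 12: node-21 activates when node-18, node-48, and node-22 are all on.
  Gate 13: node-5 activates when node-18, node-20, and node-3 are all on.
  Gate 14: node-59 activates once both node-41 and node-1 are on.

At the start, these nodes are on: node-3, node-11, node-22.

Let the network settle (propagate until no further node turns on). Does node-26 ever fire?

No

node-26 would need node-3 and node-59 (Gate 5), but node-59 never turns on.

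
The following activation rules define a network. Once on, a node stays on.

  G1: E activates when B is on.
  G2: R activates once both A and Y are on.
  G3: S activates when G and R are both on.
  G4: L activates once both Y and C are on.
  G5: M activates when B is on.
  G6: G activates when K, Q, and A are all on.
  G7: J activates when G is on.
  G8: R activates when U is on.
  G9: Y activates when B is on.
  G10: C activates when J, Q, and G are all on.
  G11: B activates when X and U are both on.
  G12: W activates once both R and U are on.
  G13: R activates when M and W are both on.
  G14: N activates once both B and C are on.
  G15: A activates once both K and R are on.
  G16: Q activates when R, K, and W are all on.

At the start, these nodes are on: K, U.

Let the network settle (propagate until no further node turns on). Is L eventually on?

No

L would need Y and C (G4), but Y never turns on.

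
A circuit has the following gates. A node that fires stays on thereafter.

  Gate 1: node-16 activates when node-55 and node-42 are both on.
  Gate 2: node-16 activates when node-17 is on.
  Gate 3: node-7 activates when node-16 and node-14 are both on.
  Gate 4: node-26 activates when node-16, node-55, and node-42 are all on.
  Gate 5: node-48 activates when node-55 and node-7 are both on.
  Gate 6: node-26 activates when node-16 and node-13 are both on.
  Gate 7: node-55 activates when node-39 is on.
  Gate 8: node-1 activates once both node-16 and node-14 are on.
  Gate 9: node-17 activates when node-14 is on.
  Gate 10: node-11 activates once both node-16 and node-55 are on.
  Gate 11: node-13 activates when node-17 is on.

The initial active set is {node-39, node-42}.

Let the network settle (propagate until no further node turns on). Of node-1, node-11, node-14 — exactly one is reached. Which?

node-39 is on, so node-55 activates (Gate 7).
node-55 and node-42 are on, so node-16 activates (Gate 1).
Gate 10: node-16 and node-55 on → node-11 on.
No rule produces node-14, and it is not given. node-1 would need node-16 and node-14 (Gate 8), but node-14 never turns on.

node-11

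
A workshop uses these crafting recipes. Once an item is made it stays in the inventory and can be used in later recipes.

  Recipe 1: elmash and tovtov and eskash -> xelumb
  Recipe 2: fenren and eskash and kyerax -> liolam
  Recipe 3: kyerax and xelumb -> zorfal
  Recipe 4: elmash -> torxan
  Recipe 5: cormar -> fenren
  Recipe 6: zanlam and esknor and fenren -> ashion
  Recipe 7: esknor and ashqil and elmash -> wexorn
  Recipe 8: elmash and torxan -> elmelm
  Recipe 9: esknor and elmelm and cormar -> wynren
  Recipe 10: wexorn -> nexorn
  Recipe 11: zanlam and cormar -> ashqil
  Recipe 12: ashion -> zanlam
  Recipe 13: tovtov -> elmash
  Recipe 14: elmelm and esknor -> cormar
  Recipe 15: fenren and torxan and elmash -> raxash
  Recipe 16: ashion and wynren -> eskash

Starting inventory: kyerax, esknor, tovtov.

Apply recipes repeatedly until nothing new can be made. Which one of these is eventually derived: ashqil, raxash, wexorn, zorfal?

tovtov -> elmash (Recipe 13).
elmash -> torxan (Recipe 4).
Using Recipe 8, elmash and torxan make elmelm.
elmelm and esknor -> cormar (Recipe 14).
cormar -> fenren (Recipe 5).
Using Recipe 15, fenren, torxan, and elmash make raxash.
zorfal would need kyerax and xelumb (Recipe 3), but xelumb is never obtained. wexorn would need esknor, ashqil, and elmash (Recipe 7), but ashqil is never obtained. ashqil would need zanlam and cormar (Recipe 11), but zanlam is never obtained.

raxash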